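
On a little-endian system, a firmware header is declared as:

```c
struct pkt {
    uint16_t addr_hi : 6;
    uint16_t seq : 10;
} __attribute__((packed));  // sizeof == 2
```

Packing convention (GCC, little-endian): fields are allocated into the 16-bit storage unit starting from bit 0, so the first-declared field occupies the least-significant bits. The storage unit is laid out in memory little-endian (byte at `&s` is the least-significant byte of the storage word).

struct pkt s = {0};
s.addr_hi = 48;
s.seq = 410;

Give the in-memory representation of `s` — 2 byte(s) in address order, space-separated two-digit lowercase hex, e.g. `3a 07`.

b0 66

addr_hi (6b) val=48 bits=0x30 at bit 0: 0x0030
seq (10b) val=410 bits=0x19a at bit 6: 0x66b0
word = 0x66b0 → little-endian bytes:
  [0]=0xb0  [1]=0x66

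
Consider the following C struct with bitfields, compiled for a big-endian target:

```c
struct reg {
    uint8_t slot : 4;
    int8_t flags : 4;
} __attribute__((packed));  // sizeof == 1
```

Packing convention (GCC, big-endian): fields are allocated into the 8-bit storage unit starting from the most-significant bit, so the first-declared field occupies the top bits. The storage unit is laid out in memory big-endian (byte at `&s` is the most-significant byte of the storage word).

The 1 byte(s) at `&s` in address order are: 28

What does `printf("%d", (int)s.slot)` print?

[0]=0x28 (big-endian) → word 0x28
slot [4+:4] = (word>>4) & 0xf = 2  ←
flags [0+:4] = (word>>0) & 0xf = 8

2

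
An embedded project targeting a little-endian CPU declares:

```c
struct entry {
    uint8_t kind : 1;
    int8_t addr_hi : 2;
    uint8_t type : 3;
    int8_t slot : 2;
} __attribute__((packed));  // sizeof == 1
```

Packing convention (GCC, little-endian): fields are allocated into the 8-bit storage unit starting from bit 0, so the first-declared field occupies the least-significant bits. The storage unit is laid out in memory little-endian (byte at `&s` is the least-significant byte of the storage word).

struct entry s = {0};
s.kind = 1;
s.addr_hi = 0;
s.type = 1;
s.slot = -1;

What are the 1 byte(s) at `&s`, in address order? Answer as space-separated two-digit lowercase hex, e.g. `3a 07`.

kind:1 = 1 → 0x1 << 0 → word 0x01
addr_hi:2 = 0 → 0x0 << 1 → word 0x01
type:3 = 1 → 0x1 << 3 → word 0x09
slot:2 = -1 → 0x3 << 6 → word 0xc9
word = 0xc9 → little-endian bytes:
  [0]=0xc9

c9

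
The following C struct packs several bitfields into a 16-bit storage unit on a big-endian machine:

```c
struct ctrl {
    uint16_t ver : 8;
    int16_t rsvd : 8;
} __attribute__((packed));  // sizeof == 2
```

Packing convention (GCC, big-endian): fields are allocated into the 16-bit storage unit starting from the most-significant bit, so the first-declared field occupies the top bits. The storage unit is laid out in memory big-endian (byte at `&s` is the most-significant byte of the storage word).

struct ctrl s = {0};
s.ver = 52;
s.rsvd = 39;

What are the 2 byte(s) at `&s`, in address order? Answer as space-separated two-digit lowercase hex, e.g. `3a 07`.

[8+:8] ver=52 & 0xff = 0x34; word=0x3400
[0+:8] rsvd=39 & 0xff = 0x27; word=0x3427
word = 0x3427 → big-endian bytes:
  [0]=0x34  [1]=0x27

34 27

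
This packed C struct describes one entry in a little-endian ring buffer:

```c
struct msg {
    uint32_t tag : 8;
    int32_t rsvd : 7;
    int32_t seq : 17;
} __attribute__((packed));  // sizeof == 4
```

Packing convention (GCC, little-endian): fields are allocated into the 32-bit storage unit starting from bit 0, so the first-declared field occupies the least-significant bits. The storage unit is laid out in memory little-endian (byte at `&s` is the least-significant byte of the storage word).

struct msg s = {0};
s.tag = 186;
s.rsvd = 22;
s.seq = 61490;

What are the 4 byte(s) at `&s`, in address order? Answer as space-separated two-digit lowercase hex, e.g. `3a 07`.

tag (8b) val=186 bits=0xba at bit 0: 0x000000ba
rsvd (7b) val=22 bits=0x16 at bit 8: 0x000016ba
seq (17b) val=61490 bits=0xf032 at bit 15: 0x781916ba
word = 0x781916ba → little-endian bytes:
  [0]=0xba  [1]=0x16  [2]=0x19  [3]=0x78

ba 16 19 78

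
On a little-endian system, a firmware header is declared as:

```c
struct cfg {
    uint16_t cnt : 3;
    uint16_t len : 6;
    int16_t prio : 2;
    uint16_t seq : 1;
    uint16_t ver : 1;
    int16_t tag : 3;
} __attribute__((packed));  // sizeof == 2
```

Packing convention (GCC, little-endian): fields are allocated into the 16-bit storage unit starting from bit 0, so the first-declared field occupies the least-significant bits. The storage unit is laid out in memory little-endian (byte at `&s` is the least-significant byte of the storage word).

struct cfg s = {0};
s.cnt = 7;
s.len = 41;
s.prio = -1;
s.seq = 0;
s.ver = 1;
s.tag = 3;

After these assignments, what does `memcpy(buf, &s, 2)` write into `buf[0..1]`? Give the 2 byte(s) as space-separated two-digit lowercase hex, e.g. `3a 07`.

4f 77

[0+:3] cnt=7 & 0x7 = 0x7; word=0x0007
[3+:6] len=41 & 0x3f = 0x29; word=0x014f
[9+:2] prio=-1 & 0x3 = 0x3; word=0x074f
[11+:1] seq=0 & 0x1 = 0x0; word=0x074f
[12+:1] ver=1 & 0x1 = 0x1; word=0x174f
[13+:3] tag=3 & 0x7 = 0x3; word=0x774f
word = 0x774f → little-endian bytes:
  [0]=0x4f  [1]=0x77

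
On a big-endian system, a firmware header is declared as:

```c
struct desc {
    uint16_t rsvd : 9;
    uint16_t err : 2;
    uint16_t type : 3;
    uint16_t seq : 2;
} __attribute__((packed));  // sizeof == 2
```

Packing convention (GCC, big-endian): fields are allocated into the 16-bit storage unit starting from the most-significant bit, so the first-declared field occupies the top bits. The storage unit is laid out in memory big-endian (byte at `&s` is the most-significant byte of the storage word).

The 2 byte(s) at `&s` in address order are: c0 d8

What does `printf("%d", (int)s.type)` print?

6

[0]=0xc0 [1]=0xd8 (big-endian) → word 0xc0d8
rsvd:9 @ bit 7 → (0xc0d8>>7)&0x1ff = 0x181
err:2 @ bit 5 → (0xc0d8>>5)&0x3 = 0x2
type:3 @ bit 2 → (0xc0d8>>2)&0x7 = 0x6  ←
seq:2 @ bit 0 → (0xc0d8>>0)&0x3 = 0x0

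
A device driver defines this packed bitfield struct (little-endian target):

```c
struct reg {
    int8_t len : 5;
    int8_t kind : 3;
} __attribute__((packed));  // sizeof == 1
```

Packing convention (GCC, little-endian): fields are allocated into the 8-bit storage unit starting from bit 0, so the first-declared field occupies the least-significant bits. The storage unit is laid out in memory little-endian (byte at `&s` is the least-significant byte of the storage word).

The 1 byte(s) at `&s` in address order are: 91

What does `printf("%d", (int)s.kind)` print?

-4

[0]=0x91 (little-endian) → word 0x91
len:5 @ bit 0 → (0x91>>0)&0x1f = 0x11
kind:3 @ bit 5 → (0x91>>5)&0x7 = 0x4  ←
kind signed 3b, MSB=1: 4 - 8 = -4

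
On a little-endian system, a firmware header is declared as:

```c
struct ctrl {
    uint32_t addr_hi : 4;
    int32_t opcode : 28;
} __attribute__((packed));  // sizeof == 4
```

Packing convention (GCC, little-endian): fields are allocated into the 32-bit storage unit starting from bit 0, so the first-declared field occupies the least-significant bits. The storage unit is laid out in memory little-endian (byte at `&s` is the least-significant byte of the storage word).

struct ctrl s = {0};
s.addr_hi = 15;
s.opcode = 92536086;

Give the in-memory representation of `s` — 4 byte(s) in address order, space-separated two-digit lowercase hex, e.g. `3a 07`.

6f d1 3f 58

addr_hi (4b) val=15 bits=0xf at bit 0: 0x0000000f
opcode (28b) val=92536086 bits=0x583fd16 at bit 4: 0x583fd16f
word = 0x583fd16f → little-endian bytes:
  [0]=0x6f  [1]=0xd1  [2]=0x3f  [3]=0x58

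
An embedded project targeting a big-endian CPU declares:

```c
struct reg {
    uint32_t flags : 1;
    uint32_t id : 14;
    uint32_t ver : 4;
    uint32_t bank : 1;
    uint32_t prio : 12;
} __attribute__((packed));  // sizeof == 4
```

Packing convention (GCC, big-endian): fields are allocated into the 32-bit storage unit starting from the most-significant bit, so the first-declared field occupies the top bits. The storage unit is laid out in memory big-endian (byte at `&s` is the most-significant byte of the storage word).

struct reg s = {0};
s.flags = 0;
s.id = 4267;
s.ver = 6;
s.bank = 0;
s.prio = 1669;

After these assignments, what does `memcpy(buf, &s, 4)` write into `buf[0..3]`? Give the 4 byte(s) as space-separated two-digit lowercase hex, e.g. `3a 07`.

21 56 c6 85

flags (1b) val=0 bits=0x0 at bit 31: 0x00000000
id (14b) val=4267 bits=0x10ab at bit 17: 0x21560000
ver (4b) val=6 bits=0x6 at bit 13: 0x2156c000
bank (1b) val=0 bits=0x0 at bit 12: 0x2156c000
prio (12b) val=1669 bits=0x685 at bit 0: 0x2156c685
word = 0x2156c685 → big-endian bytes:
  [0]=0x21  [1]=0x56  [2]=0xc6  [3]=0x85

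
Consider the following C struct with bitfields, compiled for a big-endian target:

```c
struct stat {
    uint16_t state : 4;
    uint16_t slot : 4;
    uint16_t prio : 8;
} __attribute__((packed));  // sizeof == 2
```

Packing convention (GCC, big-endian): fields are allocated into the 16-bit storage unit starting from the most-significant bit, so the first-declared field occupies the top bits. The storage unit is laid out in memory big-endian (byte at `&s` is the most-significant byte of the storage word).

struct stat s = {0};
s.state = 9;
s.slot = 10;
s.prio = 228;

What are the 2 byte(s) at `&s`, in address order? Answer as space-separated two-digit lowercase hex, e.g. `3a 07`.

9a e4

[12+:4] state=9 & 0xf = 0x9; word=0x9000
[8+:4] slot=10 & 0xf = 0xa; word=0x9a00
[0+:8] prio=228 & 0xff = 0xe4; word=0x9ae4
word = 0x9ae4 → big-endian bytes:
  [0]=0x9a  [1]=0xe4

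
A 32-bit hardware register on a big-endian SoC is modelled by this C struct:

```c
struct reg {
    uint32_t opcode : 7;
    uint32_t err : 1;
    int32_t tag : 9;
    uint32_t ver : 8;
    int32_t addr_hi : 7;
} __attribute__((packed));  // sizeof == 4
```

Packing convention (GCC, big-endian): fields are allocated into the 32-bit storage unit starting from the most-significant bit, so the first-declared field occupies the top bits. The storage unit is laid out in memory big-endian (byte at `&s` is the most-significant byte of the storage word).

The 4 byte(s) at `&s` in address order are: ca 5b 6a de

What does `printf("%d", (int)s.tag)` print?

182

[0]=0xca [1]=0x5b [2]=0x6a [3]=0xde (big-endian) → word 0xca5b6ade
opcode:7 @ bit 25 → (0xca5b6ade>>25)&0x7f = 0x65
err:1 @ bit 24 → (0xca5b6ade>>24)&0x1 = 0x0
tag:9 @ bit 15 → (0xca5b6ade>>15)&0x1ff = 0xb6  ←
ver:8 @ bit 7 → (0xca5b6ade>>7)&0xff = 0xd5
addr_hi:7 @ bit 0 → (0xca5b6ade>>0)&0x7f = 0x5e
tag signed 9b, MSB=0: value = 182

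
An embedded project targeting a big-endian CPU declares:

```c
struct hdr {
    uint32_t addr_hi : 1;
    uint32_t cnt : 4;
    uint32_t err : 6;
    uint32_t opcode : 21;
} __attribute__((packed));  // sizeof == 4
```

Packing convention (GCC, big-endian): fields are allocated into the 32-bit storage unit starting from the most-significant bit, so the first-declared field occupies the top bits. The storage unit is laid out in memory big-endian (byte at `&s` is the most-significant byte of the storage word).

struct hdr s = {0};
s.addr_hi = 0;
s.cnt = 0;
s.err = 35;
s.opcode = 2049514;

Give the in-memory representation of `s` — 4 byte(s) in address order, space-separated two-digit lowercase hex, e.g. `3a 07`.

04 7f 45 ea

addr_hi (1b) val=0 bits=0x0 at bit 31: 0x00000000
cnt (4b) val=0 bits=0x0 at bit 27: 0x00000000
err (6b) val=35 bits=0x23 at bit 21: 0x04600000
opcode (21b) val=2049514 bits=0x1f45ea at bit 0: 0x047f45ea
word = 0x047f45ea → big-endian bytes:
  [0]=0x04  [1]=0x7f  [2]=0x45  [3]=0xea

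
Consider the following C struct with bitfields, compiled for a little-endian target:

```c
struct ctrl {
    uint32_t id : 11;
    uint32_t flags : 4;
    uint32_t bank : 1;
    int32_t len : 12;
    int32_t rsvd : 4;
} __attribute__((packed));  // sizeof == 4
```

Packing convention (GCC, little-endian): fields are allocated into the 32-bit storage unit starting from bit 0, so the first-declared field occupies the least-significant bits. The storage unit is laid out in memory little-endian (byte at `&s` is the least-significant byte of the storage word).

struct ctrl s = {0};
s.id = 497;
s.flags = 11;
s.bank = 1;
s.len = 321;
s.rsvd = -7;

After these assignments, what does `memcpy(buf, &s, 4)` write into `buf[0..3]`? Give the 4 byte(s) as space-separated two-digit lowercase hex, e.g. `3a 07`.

f1 d9 41 91

id (11b) val=497 bits=0x1f1 at bit 0: 0x000001f1
flags (4b) val=11 bits=0xb at bit 11: 0x000059f1
bank (1b) val=1 bits=0x1 at bit 15: 0x0000d9f1
len (12b) val=321 bits=0x141 at bit 16: 0x0141d9f1
rsvd (4b) val=-7 bits=0x9 at bit 28: 0x9141d9f1
word = 0x9141d9f1 → little-endian bytes:
  [0]=0xf1  [1]=0xd9  [2]=0x41  [3]=0x91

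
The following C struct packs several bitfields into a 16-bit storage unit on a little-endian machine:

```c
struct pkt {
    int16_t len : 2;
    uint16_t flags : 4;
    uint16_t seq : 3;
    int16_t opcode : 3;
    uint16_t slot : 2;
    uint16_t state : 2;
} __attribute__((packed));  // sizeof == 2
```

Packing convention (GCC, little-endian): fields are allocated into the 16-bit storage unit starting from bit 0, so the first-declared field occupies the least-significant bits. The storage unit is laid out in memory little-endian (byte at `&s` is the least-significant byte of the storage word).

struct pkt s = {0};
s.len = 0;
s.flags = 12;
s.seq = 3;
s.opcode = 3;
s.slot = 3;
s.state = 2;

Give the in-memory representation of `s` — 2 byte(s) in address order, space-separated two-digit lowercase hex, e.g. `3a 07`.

f0 b6

len:2 = 0 → 0x0 << 0 → word 0x0000
flags:4 = 12 → 0xc << 2 → word 0x0030
seq:3 = 3 → 0x3 << 6 → word 0x00f0
opcode:3 = 3 → 0x3 << 9 → word 0x06f0
slot:2 = 3 → 0x3 << 12 → word 0x36f0
state:2 = 2 → 0x2 << 14 → word 0xb6f0
word = 0xb6f0 → little-endian bytes:
  [0]=0xf0  [1]=0xb6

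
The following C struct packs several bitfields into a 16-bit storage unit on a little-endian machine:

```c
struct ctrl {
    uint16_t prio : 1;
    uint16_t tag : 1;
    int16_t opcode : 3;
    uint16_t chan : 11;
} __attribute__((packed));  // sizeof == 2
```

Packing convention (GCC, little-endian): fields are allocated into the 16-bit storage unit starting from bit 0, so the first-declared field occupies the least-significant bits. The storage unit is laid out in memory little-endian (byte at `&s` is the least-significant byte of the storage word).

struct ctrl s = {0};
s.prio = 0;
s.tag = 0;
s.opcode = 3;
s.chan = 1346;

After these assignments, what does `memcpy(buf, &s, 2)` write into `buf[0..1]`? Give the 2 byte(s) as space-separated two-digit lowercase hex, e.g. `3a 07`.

4c a8

prio:1 = 0 → 0x0 << 0 → word 0x0000
tag:1 = 0 → 0x0 << 1 → word 0x0000
opcode:3 = 3 → 0x3 << 2 → word 0x000c
chan:11 = 1346 → 0x542 << 5 → word 0xa84c
word = 0xa84c → little-endian bytes:
  [0]=0x4c  [1]=0xa8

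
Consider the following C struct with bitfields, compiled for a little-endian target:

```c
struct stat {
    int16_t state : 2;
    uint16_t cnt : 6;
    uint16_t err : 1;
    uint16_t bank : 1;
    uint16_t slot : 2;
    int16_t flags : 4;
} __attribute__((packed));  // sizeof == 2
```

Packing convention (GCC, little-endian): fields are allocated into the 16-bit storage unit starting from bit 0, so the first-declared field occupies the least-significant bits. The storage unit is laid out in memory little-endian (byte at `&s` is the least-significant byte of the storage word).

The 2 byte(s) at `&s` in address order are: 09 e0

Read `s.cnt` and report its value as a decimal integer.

[0]=0x09 [1]=0xe0 (little-endian) → word 0xe009
state [0+:2] = (word>>0) & 0x3 = 1
cnt [2+:6] = (word>>2) & 0x3f = 2  ←
err [8+:1] = (word>>8) & 0x1 = 0
bank [9+:1] = (word>>9) & 0x1 = 0
slot [10+:2] = (word>>10) & 0x3 = 0
flags [12+:4] = (word>>12) & 0xf = 14

2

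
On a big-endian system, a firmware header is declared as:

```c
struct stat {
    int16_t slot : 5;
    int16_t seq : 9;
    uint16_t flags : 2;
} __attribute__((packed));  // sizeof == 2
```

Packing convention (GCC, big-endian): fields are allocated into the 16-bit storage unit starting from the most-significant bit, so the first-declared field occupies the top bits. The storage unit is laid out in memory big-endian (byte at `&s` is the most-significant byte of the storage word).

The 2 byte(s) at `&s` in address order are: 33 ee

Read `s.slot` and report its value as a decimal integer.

[0]=0x33 [1]=0xee (big-endian) → word 0x33ee
slot [11+:5] = (word>>11) & 0x1f = 6  ←
seq [2+:9] = (word>>2) & 0x1ff = 251
flags [0+:2] = (word>>0) & 0x3 = 2
slot signed 5b, MSB=0: value = 6

6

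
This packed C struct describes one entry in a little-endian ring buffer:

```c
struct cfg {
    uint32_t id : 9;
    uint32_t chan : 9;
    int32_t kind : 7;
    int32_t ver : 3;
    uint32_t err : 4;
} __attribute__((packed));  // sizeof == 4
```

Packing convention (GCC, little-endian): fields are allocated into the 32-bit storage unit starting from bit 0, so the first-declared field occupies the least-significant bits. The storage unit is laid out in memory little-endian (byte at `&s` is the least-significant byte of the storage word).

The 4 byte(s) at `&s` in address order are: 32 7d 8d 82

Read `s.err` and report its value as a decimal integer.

8

[0]=0x32 [1]=0x7d [2]=0x8d [3]=0x82 (little-endian) → word 0x828d7d32
id:9 @ bit 0 → (0x828d7d32>>0)&0x1ff = 0x132
chan:9 @ bit 9 → (0x828d7d32>>9)&0x1ff = 0xbe
kind:7 @ bit 18 → (0x828d7d32>>18)&0x7f = 0x23
ver:3 @ bit 25 → (0x828d7d32>>25)&0x7 = 0x1
err:4 @ bit 28 → (0x828d7d32>>28)&0xf = 0x8  ←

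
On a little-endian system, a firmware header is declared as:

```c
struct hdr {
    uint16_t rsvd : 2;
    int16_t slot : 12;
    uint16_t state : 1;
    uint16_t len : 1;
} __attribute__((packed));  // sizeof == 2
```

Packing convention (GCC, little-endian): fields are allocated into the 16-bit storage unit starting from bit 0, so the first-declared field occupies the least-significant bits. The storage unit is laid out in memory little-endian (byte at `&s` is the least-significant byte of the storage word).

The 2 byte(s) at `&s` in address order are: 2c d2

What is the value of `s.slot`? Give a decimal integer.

1163

[0]=0x2c [1]=0xd2 (little-endian) → word 0xd22c
rsvd:2 @ bit 0 → (0xd22c>>0)&0x3 = 0x0
slot:12 @ bit 2 → (0xd22c>>2)&0xfff = 0x48b  ←
state:1 @ bit 14 → (0xd22c>>14)&0x1 = 0x1
len:1 @ bit 15 → (0xd22c>>15)&0x1 = 0x1
slot signed 12b, MSB=0: value = 1163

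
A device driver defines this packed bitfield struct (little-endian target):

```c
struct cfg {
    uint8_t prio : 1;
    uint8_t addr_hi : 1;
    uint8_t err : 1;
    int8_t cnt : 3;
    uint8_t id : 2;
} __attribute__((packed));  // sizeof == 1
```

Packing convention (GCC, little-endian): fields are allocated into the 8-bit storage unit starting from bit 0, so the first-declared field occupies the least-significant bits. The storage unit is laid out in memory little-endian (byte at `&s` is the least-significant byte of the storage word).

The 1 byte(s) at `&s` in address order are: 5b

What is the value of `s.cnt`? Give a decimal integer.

3

[0]=0x5b (little-endian) → word 0x5b
prio [0+:1] = (word>>0) & 0x1 = 1
addr_hi [1+:1] = (word>>1) & 0x1 = 1
err [2+:1] = (word>>2) & 0x1 = 0
cnt [3+:3] = (word>>3) & 0x7 = 3  ←
id [6+:2] = (word>>6) & 0x3 = 1
cnt signed 3b, MSB=0: value = 3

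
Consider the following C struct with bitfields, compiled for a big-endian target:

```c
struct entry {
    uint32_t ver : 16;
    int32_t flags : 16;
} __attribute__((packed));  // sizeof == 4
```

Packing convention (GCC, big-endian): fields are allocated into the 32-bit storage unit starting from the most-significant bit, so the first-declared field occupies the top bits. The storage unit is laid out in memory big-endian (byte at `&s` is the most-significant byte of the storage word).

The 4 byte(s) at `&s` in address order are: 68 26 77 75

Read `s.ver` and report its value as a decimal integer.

[0]=0x68 [1]=0x26 [2]=0x77 [3]=0x75 (big-endian) → word 0x68267775
ver:16 @ bit 16 → (0x68267775>>16)&0xffff = 0x6826  ←
flags:16 @ bit 0 → (0x68267775>>0)&0xffff = 0x7775

26662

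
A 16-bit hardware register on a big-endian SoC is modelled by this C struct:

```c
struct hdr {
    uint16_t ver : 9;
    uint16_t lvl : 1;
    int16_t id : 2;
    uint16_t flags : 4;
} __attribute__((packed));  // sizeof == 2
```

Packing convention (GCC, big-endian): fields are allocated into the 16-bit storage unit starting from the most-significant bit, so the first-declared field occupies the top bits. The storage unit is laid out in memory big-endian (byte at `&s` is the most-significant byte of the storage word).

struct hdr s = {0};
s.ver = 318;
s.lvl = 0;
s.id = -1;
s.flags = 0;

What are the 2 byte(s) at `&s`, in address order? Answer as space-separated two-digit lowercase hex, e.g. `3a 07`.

9f 30

ver (9b) val=318 bits=0x13e at bit 7: 0x9f00
lvl (1b) val=0 bits=0x0 at bit 6: 0x9f00
id (2b) val=-1 bits=0x3 at bit 4: 0x9f30
flags (4b) val=0 bits=0x0 at bit 0: 0x9f30
word = 0x9f30 → big-endian bytes:
  [0]=0x9f  [1]=0x30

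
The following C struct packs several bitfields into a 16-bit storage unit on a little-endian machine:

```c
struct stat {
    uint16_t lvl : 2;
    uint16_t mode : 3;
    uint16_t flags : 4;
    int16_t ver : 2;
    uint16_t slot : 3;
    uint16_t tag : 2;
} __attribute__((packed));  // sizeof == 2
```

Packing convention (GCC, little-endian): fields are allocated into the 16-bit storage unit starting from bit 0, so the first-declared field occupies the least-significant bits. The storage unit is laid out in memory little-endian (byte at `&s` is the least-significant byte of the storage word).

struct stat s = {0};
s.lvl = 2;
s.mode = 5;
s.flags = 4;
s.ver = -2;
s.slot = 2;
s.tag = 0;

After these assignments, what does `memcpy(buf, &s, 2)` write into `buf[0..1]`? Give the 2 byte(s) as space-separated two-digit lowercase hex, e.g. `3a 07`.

96 14

lvl (2b) val=2 bits=0x2 at bit 0: 0x0002
mode (3b) val=5 bits=0x5 at bit 2: 0x0016
flags (4b) val=4 bits=0x4 at bit 5: 0x0096
ver (2b) val=-2 bits=0x2 at bit 9: 0x0496
slot (3b) val=2 bits=0x2 at bit 11: 0x1496
tag (2b) val=0 bits=0x0 at bit 14: 0x1496
word = 0x1496 → little-endian bytes:
  [0]=0x96  [1]=0x14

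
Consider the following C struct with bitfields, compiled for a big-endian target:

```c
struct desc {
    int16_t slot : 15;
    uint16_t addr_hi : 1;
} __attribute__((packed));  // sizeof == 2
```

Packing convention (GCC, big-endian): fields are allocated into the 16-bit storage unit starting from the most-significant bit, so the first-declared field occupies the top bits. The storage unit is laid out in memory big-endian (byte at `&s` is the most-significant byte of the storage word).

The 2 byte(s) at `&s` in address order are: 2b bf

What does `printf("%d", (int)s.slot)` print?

[0]=0x2b [1]=0xbf (big-endian) → word 0x2bbf
slot [1+:15] = (word>>1) & 0x7fff = 5599  ←
addr_hi [0+:1] = (word>>0) & 0x1 = 1
slot signed 15b, MSB=0: value = 5599

5599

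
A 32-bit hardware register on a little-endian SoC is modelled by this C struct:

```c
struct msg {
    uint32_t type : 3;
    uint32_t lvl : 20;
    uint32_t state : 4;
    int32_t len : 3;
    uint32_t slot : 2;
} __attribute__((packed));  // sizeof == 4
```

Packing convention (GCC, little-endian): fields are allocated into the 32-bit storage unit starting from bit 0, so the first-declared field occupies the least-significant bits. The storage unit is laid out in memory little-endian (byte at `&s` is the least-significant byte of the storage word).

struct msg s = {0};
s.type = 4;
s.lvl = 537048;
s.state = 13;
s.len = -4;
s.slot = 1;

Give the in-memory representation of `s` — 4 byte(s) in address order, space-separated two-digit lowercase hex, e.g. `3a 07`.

type (3b) val=4 bits=0x4 at bit 0: 0x00000004
lvl (20b) val=537048 bits=0x831d8 at bit 3: 0x00418ec4
state (4b) val=13 bits=0xd at bit 23: 0x06c18ec4
len (3b) val=-4 bits=0x4 at bit 27: 0x26c18ec4
slot (2b) val=1 bits=0x1 at bit 30: 0x66c18ec4
word = 0x66c18ec4 → little-endian bytes:
  [0]=0xc4  [1]=0x8e  [2]=0xc1  [3]=0x66

c4 8e c1 66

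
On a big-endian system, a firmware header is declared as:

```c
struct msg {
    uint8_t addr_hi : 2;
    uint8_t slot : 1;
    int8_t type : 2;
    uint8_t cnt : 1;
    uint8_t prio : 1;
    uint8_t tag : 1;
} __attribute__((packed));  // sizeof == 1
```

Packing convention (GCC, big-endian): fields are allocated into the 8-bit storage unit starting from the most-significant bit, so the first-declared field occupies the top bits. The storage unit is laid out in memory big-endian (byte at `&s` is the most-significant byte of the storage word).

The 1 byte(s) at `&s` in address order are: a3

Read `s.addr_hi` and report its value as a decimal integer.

[0]=0xa3 (big-endian) → word 0xa3
addr_hi [6+:2] = (word>>6) & 0x3 = 2  ←
slot [5+:1] = (word>>5) & 0x1 = 1
type [3+:2] = (word>>3) & 0x3 = 0
cnt [2+:1] = (word>>2) & 0x1 = 0
prio [1+:1] = (word>>1) & 0x1 = 1
tag [0+:1] = (word>>0) & 0x1 = 1

2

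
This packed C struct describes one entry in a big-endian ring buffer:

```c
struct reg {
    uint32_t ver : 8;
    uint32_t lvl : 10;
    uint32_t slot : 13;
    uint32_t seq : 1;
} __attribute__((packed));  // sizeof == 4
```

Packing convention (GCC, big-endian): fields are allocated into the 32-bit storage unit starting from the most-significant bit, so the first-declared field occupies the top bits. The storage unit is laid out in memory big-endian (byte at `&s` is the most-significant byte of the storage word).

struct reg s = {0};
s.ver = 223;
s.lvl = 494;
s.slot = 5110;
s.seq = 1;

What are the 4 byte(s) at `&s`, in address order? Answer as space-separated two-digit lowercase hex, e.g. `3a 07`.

ver:8 = 223 → 0xdf << 24 → word 0xdf000000
lvl:10 = 494 → 0x1ee << 14 → word 0xdf7b8000
slot:13 = 5110 → 0x13f6 << 1 → word 0xdf7ba7ec
seq:1 = 1 → 0x1 << 0 → word 0xdf7ba7ed
word = 0xdf7ba7ed → big-endian bytes:
  [0]=0xdf  [1]=0x7b  [2]=0xa7  [3]=0xed

df 7b a7 ed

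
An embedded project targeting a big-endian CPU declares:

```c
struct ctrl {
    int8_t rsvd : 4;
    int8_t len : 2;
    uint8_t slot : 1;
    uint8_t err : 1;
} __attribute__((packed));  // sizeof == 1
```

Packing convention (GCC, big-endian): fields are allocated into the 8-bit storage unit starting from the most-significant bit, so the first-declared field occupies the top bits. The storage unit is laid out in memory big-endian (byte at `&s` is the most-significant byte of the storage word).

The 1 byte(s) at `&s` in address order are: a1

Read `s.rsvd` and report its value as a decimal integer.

[0]=0xa1 (big-endian) → word 0xa1
rsvd:4 @ bit 4 → (0xa1>>4)&0xf = 0xa  ←
len:2 @ bit 2 → (0xa1>>2)&0x3 = 0x0
slot:1 @ bit 1 → (0xa1>>1)&0x1 = 0x0
err:1 @ bit 0 → (0xa1>>0)&0x1 = 0x1
rsvd signed 4b, MSB=1: 10 - 16 = -6

-6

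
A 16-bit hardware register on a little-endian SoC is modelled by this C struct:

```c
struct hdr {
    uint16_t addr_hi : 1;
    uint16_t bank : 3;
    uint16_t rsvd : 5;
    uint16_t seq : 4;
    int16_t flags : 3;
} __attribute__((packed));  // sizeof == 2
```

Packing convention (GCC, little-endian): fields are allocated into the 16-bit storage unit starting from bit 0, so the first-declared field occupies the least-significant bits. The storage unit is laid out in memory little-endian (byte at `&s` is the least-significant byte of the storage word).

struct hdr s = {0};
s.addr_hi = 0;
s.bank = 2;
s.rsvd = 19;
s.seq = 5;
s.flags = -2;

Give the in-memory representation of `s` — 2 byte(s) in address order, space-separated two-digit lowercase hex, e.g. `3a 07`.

34 cb

addr_hi (1b) val=0 bits=0x0 at bit 0: 0x0000
bank (3b) val=2 bits=0x2 at bit 1: 0x0004
rsvd (5b) val=19 bits=0x13 at bit 4: 0x0134
seq (4b) val=5 bits=0x5 at bit 9: 0x0b34
flags (3b) val=-2 bits=0x6 at bit 13: 0xcb34
word = 0xcb34 → little-endian bytes:
  [0]=0x34  [1]=0xcb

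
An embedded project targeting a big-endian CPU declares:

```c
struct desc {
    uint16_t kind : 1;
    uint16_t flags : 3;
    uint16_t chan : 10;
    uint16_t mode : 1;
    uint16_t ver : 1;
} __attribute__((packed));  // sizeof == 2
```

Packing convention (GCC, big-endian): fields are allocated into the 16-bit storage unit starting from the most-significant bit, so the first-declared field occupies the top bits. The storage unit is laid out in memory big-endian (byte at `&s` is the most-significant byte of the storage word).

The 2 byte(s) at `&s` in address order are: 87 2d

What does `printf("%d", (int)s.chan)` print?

459

[0]=0x87 [1]=0x2d (big-endian) → word 0x872d
kind [15+:1] = (word>>15) & 0x1 = 1
flags [12+:3] = (word>>12) & 0x7 = 0
chan [2+:10] = (word>>2) & 0x3ff = 459  ←
mode [1+:1] = (word>>1) & 0x1 = 0
ver [0+:1] = (word>>0) & 0x1 = 1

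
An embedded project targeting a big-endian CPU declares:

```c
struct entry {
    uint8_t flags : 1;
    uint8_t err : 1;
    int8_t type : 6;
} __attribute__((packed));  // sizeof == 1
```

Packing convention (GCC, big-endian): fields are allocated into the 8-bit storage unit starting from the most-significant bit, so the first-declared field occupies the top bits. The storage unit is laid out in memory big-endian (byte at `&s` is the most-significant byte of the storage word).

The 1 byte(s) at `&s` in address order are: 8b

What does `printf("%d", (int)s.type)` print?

11

[0]=0x8b (big-endian) → word 0x8b
flags [7+:1] = (word>>7) & 0x1 = 1
err [6+:1] = (word>>6) & 0x1 = 0
type [0+:6] = (word>>0) & 0x3f = 11  ←
type signed 6b, MSB=0: value = 11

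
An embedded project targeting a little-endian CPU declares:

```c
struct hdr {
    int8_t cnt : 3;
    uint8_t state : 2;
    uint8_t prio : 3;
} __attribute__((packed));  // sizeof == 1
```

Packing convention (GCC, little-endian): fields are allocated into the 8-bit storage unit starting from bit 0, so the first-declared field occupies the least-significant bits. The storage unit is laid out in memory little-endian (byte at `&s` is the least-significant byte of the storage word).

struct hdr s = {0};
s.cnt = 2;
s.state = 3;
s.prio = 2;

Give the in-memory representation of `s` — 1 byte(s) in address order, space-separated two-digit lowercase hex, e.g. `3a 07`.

[0+:3] cnt=2 & 0x7 = 0x2; word=0x02
[3+:2] state=3 & 0x3 = 0x3; word=0x1a
[5+:3] prio=2 & 0x7 = 0x2; word=0x5a
word = 0x5a → little-endian bytes:
  [0]=0x5a

5a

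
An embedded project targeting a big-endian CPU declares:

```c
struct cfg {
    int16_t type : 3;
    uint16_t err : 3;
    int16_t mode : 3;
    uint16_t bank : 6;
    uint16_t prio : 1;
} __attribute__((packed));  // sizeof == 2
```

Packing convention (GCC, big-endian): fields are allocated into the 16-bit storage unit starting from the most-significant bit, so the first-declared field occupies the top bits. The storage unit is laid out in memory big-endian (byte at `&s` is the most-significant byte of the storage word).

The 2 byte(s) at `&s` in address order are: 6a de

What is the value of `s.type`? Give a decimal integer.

[0]=0x6a [1]=0xde (big-endian) → word 0x6ade
type:3 @ bit 13 → (0x6ade>>13)&0x7 = 0x3  ←
err:3 @ bit 10 → (0x6ade>>10)&0x7 = 0x2
mode:3 @ bit 7 → (0x6ade>>7)&0x7 = 0x5
bank:6 @ bit 1 → (0x6ade>>1)&0x3f = 0x2f
prio:1 @ bit 0 → (0x6ade>>0)&0x1 = 0x0
type signed 3b, MSB=0: value = 3

3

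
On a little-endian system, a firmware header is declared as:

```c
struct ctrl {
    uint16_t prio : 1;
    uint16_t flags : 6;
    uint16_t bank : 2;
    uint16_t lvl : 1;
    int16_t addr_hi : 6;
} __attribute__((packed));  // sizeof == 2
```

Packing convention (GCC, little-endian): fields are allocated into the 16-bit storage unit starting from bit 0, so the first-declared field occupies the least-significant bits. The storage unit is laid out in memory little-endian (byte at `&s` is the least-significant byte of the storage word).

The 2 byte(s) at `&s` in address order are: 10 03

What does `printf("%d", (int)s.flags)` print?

8

[0]=0x10 [1]=0x03 (little-endian) → word 0x0310
prio [0+:1] = (word>>0) & 0x1 = 0
flags [1+:6] = (word>>1) & 0x3f = 8  ←
bank [7+:2] = (word>>7) & 0x3 = 2
lvl [9+:1] = (word>>9) & 0x1 = 1
addr_hi [10+:6] = (word>>10) & 0x3f = 0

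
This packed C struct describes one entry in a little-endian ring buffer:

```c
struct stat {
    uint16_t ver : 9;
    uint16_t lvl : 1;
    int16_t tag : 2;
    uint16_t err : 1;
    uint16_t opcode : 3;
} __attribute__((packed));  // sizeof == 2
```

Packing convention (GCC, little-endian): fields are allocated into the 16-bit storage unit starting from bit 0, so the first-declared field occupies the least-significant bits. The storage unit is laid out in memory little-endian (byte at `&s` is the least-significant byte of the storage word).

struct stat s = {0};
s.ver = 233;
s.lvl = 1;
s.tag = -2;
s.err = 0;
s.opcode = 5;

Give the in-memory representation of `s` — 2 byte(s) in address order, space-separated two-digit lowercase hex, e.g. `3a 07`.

e9 aa

ver:9 = 233 → 0xe9 << 0 → word 0x00e9
lvl:1 = 1 → 0x1 << 9 → word 0x02e9
tag:2 = -2 → 0x2 << 10 → word 0x0ae9
err:1 = 0 → 0x0 << 12 → word 0x0ae9
opcode:3 = 5 → 0x5 << 13 → word 0xaae9
word = 0xaae9 → little-endian bytes:
  [0]=0xe9  [1]=0xaa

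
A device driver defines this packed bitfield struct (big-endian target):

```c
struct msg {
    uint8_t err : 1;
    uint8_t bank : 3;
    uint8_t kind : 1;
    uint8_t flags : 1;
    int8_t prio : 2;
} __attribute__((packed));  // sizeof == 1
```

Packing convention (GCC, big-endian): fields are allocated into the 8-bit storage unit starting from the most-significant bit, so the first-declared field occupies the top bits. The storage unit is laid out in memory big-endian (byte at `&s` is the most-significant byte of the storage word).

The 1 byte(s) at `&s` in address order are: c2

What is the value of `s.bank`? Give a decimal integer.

4

[0]=0xc2 (big-endian) → word 0xc2
err:1 @ bit 7 → (0xc2>>7)&0x1 = 0x1
bank:3 @ bit 4 → (0xc2>>4)&0x7 = 0x4  ←
kind:1 @ bit 3 → (0xc2>>3)&0x1 = 0x0
flags:1 @ bit 2 → (0xc2>>2)&0x1 = 0x0
prio:2 @ bit 0 → (0xc2>>0)&0x3 = 0x2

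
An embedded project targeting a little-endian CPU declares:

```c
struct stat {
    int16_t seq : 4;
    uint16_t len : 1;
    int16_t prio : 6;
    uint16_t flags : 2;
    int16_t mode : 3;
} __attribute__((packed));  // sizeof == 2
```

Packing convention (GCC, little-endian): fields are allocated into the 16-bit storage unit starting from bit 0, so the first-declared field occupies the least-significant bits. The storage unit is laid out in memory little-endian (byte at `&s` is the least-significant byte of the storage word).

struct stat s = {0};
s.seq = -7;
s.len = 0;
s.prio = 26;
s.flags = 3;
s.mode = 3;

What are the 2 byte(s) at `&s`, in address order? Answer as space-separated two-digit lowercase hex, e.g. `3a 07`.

49 7b

[0+:4] seq=-7 & 0xf = 0x9; word=0x0009
[4+:1] len=0 & 0x1 = 0x0; word=0x0009
[5+:6] prio=26 & 0x3f = 0x1a; word=0x0349
[11+:2] flags=3 & 0x3 = 0x3; word=0x1b49
[13+:3] mode=3 & 0x7 = 0x3; word=0x7b49
word = 0x7b49 → little-endian bytes:
  [0]=0x49  [1]=0x7b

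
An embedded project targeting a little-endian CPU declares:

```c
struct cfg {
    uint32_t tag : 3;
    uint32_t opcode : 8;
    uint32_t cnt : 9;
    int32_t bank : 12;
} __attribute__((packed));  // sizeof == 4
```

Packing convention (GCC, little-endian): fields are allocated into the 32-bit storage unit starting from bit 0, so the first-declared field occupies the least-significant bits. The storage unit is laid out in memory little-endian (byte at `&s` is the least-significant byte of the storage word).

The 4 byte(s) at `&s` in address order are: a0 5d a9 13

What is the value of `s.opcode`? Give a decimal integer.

[0]=0xa0 [1]=0x5d [2]=0xa9 [3]=0x13 (little-endian) → word 0x13a95da0
tag [0+:3] = (word>>0) & 0x7 = 0
opcode [3+:8] = (word>>3) & 0xff = 180  ←
cnt [11+:9] = (word>>11) & 0x1ff = 299
bank [20+:12] = (word>>20) & 0xfff = 314

180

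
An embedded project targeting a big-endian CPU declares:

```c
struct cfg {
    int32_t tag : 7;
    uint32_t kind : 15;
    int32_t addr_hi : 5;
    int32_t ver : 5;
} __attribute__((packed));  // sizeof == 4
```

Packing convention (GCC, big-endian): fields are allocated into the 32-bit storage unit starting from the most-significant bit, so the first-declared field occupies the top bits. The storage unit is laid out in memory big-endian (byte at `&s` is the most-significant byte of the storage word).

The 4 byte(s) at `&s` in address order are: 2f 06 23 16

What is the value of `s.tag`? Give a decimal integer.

[0]=0x2f [1]=0x06 [2]=0x23 [3]=0x16 (big-endian) → word 0x2f062316
tag:7 @ bit 25 → (0x2f062316>>25)&0x7f = 0x17  ←
kind:15 @ bit 10 → (0x2f062316>>10)&0x7fff = 0x4188
addr_hi:5 @ bit 5 → (0x2f062316>>5)&0x1f = 0x18
ver:5 @ bit 0 → (0x2f062316>>0)&0x1f = 0x16
tag signed 7b, MSB=0: value = 23

23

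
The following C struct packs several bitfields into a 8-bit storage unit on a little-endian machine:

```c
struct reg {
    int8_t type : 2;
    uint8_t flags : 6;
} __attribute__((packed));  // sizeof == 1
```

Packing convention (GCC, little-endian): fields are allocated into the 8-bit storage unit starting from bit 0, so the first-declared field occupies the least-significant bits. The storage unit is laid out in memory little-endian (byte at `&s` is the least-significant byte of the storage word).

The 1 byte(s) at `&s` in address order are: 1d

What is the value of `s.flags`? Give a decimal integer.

[0]=0x1d (little-endian) → word 0x1d
type [0+:2] = (word>>0) & 0x3 = 1
flags [2+:6] = (word>>2) & 0x3f = 7  ←

7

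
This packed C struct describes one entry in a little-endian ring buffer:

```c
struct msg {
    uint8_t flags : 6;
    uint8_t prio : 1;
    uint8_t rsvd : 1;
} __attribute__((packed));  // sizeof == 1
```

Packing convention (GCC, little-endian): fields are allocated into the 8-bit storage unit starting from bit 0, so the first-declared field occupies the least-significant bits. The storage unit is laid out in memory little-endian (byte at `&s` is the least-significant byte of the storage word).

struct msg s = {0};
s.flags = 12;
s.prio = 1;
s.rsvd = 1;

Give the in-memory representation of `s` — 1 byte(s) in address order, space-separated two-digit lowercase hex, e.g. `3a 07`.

flags:6 = 12 → 0xc << 0 → word 0x0c
prio:1 = 1 → 0x1 << 6 → word 0x4c
rsvd:1 = 1 → 0x1 << 7 → word 0xcc
word = 0xcc → little-endian bytes:
  [0]=0xcc

cc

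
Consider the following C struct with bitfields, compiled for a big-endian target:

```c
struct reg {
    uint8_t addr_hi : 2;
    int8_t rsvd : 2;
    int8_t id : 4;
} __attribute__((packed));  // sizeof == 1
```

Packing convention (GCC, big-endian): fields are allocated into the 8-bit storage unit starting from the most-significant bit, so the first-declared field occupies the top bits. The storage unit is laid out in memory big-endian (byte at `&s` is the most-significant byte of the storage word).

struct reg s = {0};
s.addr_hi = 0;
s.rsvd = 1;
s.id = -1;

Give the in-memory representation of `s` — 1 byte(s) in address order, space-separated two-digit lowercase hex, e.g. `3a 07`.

[6+:2] addr_hi=0 & 0x3 = 0x0; word=0x00
[4+:2] rsvd=1 & 0x3 = 0x1; word=0x10
[0+:4] id=-1 & 0xf = 0xf; word=0x1f
word = 0x1f → big-endian bytes:
  [0]=0x1f

1f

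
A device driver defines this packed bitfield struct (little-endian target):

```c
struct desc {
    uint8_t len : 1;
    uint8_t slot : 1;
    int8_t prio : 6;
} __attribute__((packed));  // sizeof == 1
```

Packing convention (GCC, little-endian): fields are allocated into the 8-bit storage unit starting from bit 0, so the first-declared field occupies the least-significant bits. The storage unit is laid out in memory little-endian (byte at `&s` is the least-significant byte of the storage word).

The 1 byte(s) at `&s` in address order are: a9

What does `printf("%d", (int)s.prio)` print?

-22

[0]=0xa9 (little-endian) → word 0xa9
len [0+:1] = (word>>0) & 0x1 = 1
slot [1+:1] = (word>>1) & 0x1 = 0
prio [2+:6] = (word>>2) & 0x3f = 42  ←
prio signed 6b, MSB=1: 42 - 64 = -22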